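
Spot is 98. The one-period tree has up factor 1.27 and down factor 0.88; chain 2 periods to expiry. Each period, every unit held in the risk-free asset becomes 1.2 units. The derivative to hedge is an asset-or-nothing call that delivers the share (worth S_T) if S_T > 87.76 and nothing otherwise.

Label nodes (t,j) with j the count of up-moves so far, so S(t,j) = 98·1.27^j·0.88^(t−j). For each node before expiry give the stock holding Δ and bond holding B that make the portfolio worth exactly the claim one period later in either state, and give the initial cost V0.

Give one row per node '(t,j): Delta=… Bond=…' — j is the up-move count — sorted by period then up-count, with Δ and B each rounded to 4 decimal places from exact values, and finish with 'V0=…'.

Risk-neutral probability p* = (R−d)/(u−d) = (1.2−0.88)/(1.27−0.88) = 0.8205.
Terminal values V(2,·): V(2,0)=0.0000, V(2,1)=109.5248, V(2,2)=158.0642
  t=1,j=0: stock 86.2400 → up 109.5248 (V=109.5248), down 75.8912 (V=0.0000). Price 74.8888; hedge Δ=3.2564, bond B=-205.9441.
  t=1,j=1: stock 124.4600 → up 158.0642 (V=158.0642), down 109.5248 (V=109.5248). Price 124.4600; hedge Δ=1.0000, bond B=0.0000.
  t=0,j=0: stock 98.0000 → up 124.4600 (V=124.4600), down 86.2400 (V=74.8888). Price 96.3022; hedge Δ=1.2970, bond B=-30.8036.
Self-financing check: at every node Δ·S+B equals the discounted successor values.

(0,0): Delta=1.2970 Bond=-30.8036
(1,0): Delta=3.2564 Bond=-205.9441
(1,1): Delta=1.0000 Bond=0.0000
V0=96.3022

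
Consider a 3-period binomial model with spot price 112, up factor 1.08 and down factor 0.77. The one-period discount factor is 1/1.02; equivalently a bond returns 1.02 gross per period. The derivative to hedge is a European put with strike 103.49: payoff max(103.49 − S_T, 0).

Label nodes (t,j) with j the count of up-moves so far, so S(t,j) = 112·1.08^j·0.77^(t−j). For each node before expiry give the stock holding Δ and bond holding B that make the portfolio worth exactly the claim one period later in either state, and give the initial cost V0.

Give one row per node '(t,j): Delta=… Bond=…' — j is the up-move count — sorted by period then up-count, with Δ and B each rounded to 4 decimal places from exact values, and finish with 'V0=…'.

(0,0): Delta=-0.3231 Bond=40.2879
(1,0): Delta=-1.0000 Bond=99.4714
(1,1): Delta=-0.2072 Bond=27.0830
(2,0): Delta=-1.0000 Bond=101.4608
(2,1): Delta=-1.0000 Bond=101.4608
(2,2): Delta=-0.0716 Bond=9.9040
V0=4.1031

Since d<R<u, set p* = (R−d)/(u−d) = 0.8065; price each node as the discounted p*-expectation of its children.
Terminal values V(3,·): V(3,0)=52.3583, V(3,1)=31.7728, V(3,2)=2.8997, V(3,3)=0.0000
(2,0): S=66.4048. Δ = (V_up−V_dn)/(S_up−S_dn) = (31.7728−52.3583)/(71.7172−51.1317) = -1.0000. V = [p*·31.7728 + (1−p*)·52.3583]/1.02 = 35.0560. B = V − Δ·S = 101.4608.
(2,1): S=93.1392. Δ = (V_up−V_dn)/(S_up−S_dn) = (2.8997−31.7728)/(100.5903−71.7172) = -1.0000. V = [p*·2.8997 + (1−p*)·31.7728]/1.02 = 8.3216. B = V − Δ·S = 101.4608.
(2,2): S=130.6368. Δ = (V_up−V_dn)/(S_up−S_dn) = (0.0000−2.8997)/(141.0877−100.5903) = -0.0716. V = [p*·0.0000 + (1−p*)·2.8997]/1.02 = 0.5502. B = V − Δ·S = 9.9040.
(1,0): S=86.2400. Δ = (V_up−V_dn)/(S_up−S_dn) = (8.3216−35.0560)/(93.1392−66.4048) = -1.0000. V = [p*·8.3216 + (1−p*)·35.0560]/1.02 = 13.2314. B = V − Δ·S = 99.4714.
(1,1): S=120.9600. Δ = (V_up−V_dn)/(S_up−S_dn) = (0.5502−8.3216)/(130.6368−93.1392) = -0.2072. V = [p*·0.5502 + (1−p*)·8.3216]/1.02 = 2.0141. B = V − Δ·S = 27.0830.
(0,0): S=112.0000. Δ = (V_up−V_dn)/(S_up−S_dn) = (2.0141−13.2314)/(120.9600−86.2400) = -0.3231. V = [p*·2.0141 + (1−p*)·13.2314]/1.02 = 4.1031. B = V − Δ·S = 40.2879.
Self-financing check: at every node Δ·S+B equals the discounted successor values.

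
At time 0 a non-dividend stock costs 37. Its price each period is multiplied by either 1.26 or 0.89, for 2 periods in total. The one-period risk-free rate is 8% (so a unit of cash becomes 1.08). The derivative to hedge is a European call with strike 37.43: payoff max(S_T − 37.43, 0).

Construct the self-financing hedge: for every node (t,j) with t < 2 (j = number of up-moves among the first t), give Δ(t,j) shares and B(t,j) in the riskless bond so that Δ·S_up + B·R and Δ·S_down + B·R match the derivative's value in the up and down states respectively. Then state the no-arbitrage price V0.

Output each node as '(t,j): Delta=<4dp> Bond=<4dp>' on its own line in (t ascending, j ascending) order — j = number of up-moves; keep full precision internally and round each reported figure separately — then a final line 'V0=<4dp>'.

(0,0): Delta=0.7327 Bond=-20.5538
(1,0): Delta=0.3334 Bond=-9.0466
(1,1): Delta=1.0000 Bond=-34.6574
V0=6.5579

Since d<R<u, set p* = (R−d)/(u−d) = 0.5135; price each node as the discounted p*-expectation of its children.
Payoff layer (t=2): V(2,0)=0.0000, V(2,1)=4.0618, V(2,2)=21.3112
  t=1,j=0: stock 32.9300 → up 41.4918 (V=4.0618), down 29.3077 (V=0.0000). Price 1.9313; hedge Δ=0.3334, bond B=-9.0466.
  t=1,j=1: stock 46.6200 → up 58.7412 (V=21.3112), down 41.4918 (V=4.0618). Price 11.9626; hedge Δ=1.0000, bond B=-34.6574.
  t=0,j=0: stock 37.0000 → up 46.6200 (V=11.9626), down 32.9300 (V=1.9313). Price 6.5579; hedge Δ=0.7327, bond B=-20.5538.
Root portfolio cost Δ·37+B reproduces V0=6.5579.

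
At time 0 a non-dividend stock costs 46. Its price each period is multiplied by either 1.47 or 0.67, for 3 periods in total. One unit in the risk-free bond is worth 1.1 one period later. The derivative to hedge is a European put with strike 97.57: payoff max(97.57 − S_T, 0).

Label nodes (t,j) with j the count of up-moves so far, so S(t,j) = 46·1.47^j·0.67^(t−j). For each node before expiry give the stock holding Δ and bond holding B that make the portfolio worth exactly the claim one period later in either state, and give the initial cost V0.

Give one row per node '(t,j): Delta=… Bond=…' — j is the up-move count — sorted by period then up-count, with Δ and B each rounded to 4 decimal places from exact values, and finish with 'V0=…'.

The replicating-portfolio and risk-neutral prices coincide; use p* = (1.1−0.67)/(1.47−0.67) = 0.5375 for the latter.
Terminal payoffs: V(3,0)=83.7349, V(3,1)=67.2154, V(3,2)=30.9711, V(3,3)=0.0000
  t=2,j=0: stock 20.6494 → up 30.3546 (V=67.2154), down 13.8351 (V=83.7349). Price 68.0506; hedge Δ=-1.0000, bond B=88.7000.
  t=2,j=1: stock 45.3054 → up 66.5989 (V=30.9711), down 30.3546 (V=67.2154). Price 43.3946; hedge Δ=-1.0000, bond B=88.7000.
  t=2,j=2: stock 99.4014 → up 146.1201 (V=0.0000), down 66.5989 (V=30.9711). Price 13.0219; hedge Δ=-0.3895, bond B=51.7358.
  t=1,j=0: stock 30.8200 → up 45.3054 (V=43.3946), down 20.6494 (V=68.0506). Price 49.8164; hedge Δ=-1.0000, bond B=80.6364.
  t=1,j=1: stock 67.6200 → up 99.4014 (V=13.0219), down 45.3054 (V=43.3946). Price 24.6084; hedge Δ=-0.5615, bond B=62.5743.
  t=0,j=0: stock 46.0000 → up 67.6200 (V=24.6084), down 30.8200 (V=49.8164). Price 32.9701; hedge Δ=-0.6850, bond B=64.4800.
Root portfolio cost Δ·46+B reproduces V0=32.9701.

(0,0): Delta=-0.6850 Bond=64.4800
(1,0): Delta=-1.0000 Bond=80.6364
(1,1): Delta=-0.5615 Bond=62.5743
(2,0): Delta=-1.0000 Bond=88.7000
(2,1): Delta=-1.0000 Bond=88.7000
(2,2): Delta=-0.3895 Bond=51.7358
V0=32.9701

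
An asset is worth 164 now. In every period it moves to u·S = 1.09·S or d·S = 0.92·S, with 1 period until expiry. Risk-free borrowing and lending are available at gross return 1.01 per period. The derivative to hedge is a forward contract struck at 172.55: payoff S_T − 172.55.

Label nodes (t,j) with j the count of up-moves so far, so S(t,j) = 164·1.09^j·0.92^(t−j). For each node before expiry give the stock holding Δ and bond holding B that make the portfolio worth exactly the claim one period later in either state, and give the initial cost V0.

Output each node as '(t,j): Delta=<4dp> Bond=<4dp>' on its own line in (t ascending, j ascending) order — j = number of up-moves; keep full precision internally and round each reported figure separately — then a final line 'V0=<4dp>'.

Under the risk-neutral measure, an up-move has probability p* = (R−d)/(u−d) = 0.5294 and values discount at R = 1.01.
At expiry t=1: V(1,0)=-21.6700, V(1,1)=6.2100
(0,0): S=164.0000. Δ = (V_up−V_dn)/(S_up−S_dn) = (6.2100−-21.6700)/(178.7600−150.8800) = 1.0000. V = [p*·6.2100 + (1−p*)·-21.6700]/1.01 = -6.8416. B = V − Δ·S = -170.8416.
Each (Δ,B) replicates both successor values, so the strategy is self-financing and V0 is arbitrage-free.

(0,0): Delta=1.0000 Bond=-170.8416
V0=-6.8416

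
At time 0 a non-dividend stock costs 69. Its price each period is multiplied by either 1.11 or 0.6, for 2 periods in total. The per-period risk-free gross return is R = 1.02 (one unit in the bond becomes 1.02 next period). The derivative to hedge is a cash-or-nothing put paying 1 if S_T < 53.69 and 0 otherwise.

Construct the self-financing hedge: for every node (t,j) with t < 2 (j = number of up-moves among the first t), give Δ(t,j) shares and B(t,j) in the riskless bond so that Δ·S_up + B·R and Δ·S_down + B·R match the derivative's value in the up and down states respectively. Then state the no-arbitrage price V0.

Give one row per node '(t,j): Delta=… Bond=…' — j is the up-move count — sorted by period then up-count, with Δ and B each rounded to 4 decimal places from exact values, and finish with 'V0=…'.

(0,0): Delta=-0.0229 Bond=1.8924
(1,0): Delta=0.0000 Bond=0.9804
(1,1): Delta=-0.0256 Bond=2.1338
V0=0.3093

Since d<R<u, set p* = (R−d)/(u−d) = 0.8235; price each node as the discounted p*-expectation of its children.
At expiry t=2: V(2,0)=1.0000, V(2,1)=1.0000, V(2,2)=0.0000
Node (1,0) S=41.4000: V=(p*·1.0000+(1−p*)·1.0000)/1.02=0.9804; Δ=(1.0000−1.0000)/(45.9540−24.8400)=0.0000; B=V−Δ·S=0.9804
Node (1,1) S=76.5900: V=(p*·0.0000+(1−p*)·1.0000)/1.02=0.1730; Δ=(0.0000−1.0000)/(85.0149−45.9540)=-0.0256; B=V−Δ·S=2.1338
Node (0,0) S=69.0000: V=(p*·0.1730+(1−p*)·0.9804)/1.02=0.3093; Δ=(0.1730−0.9804)/(76.5900−41.4000)=-0.0229; B=V−Δ·S=1.8924
Root portfolio cost Δ·69+B reproduces V0=0.3093.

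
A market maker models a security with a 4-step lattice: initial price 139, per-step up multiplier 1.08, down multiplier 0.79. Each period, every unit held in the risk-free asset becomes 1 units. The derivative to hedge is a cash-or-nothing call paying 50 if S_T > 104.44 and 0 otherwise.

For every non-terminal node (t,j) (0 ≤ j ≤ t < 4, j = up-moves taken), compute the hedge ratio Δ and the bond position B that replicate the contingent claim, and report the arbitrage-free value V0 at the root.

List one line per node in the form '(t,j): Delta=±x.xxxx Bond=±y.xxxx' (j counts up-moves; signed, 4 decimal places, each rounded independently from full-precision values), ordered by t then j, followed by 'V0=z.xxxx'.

(0,0): Delta=0.5383 Bond=-40.1232
(1,0): Delta=0.8233 Bond=-71.4236
(1,1): Delta=0.4589 Bond=-28.1992
(2,0): Delta=0.0000 Bond=0.0000
(2,1): Delta=1.0528 Bond=-98.6326
(2,2): Delta=0.2934 Bond=-1.3674
(3,0): Delta=0.0000 Bond=0.0000
(3,1): Delta=0.0000 Bond=0.0000
(3,2): Delta=1.3461 Bond=-136.2069
(3,3): Delta=0.0000 Bond=50.0000
V0=34.6986

No-arbitrage ⇒ martingale measure with p* = (R−d)/(u−d) = 0.7241.
At expiry t=4: V(4,0)=0.0000, V(4,1)=0.0000, V(4,2)=0.0000, V(4,3)=50.0000, V(4,4)=50.0000
  t=3,j=0: stock 68.5324 → up 74.0150 (V=0.0000), down 54.1406 (V=0.0000). Price 0.0000; hedge Δ=0.0000, bond B=0.0000.
  t=3,j=1: stock 93.6899 → up 101.1851 (V=0.0000), down 74.0150 (V=0.0000). Price 0.0000; hedge Δ=0.0000, bond B=0.0000.
  t=3,j=2: stock 128.0824 → up 138.3290 (V=50.0000), down 101.1851 (V=0.0000). Price 36.2069; hedge Δ=1.3461, bond B=-136.2069.
  t=3,j=3: stock 175.1000 → up 189.1080 (V=50.0000), down 138.3290 (V=50.0000). Price 50.0000; hedge Δ=0.0000, bond B=50.0000.
  t=2,j=0: stock 86.7499 → up 93.6899 (V=0.0000), down 68.5324 (V=0.0000). Price 0.0000; hedge Δ=0.0000, bond B=0.0000.
  t=2,j=1: stock 118.5948 → up 128.0824 (V=36.2069), down 93.6899 (V=0.0000). Price 26.2188; hedge Δ=1.0528, bond B=-98.6326.
  t=2,j=2: stock 162.1296 → up 175.1000 (V=50.0000), down 128.0824 (V=36.2069). Price 46.1950; hedge Δ=0.2934, bond B=-1.3674.
  t=1,j=0: stock 109.8100 → up 118.5948 (V=26.2188), down 86.7499 (V=0.0000). Price 18.9860; hedge Δ=0.8233, bond B=-71.4236.
  t=1,j=1: stock 150.1200 → up 162.1296 (V=46.1950), down 118.5948 (V=26.2188). Price 40.6843; hedge Δ=0.4589, bond B=-28.1992.
  t=0,j=0: stock 139.0000 → up 150.1200 (V=40.6843), down 109.8100 (V=18.9860). Price 34.6986; hedge Δ=0.5383, bond B=-40.1232.
Each (Δ,B) replicates both successor values, so the strategy is self-financing and V0 is arbitrage-free.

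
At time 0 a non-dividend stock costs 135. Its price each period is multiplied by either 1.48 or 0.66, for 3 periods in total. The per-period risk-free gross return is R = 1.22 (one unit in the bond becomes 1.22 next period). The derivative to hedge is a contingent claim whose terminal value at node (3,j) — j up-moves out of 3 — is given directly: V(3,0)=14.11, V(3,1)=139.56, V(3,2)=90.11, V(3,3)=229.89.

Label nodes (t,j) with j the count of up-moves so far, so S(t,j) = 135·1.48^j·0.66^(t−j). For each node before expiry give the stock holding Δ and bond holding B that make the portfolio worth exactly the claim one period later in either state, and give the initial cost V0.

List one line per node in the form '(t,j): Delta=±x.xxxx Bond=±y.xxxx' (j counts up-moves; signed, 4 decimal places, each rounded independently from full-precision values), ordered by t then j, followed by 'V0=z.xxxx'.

(0,0): Delta=0.3422 Bond=32.2158
(1,0): Delta=0.0674 Bond=63.7927
(1,1): Delta=0.3991 Bond=27.9333
(2,0): Delta=2.6016 Bond=-71.1983
(2,1): Delta=-0.4573 Bond=147.0174
(2,2): Delta=0.5765 Bond=-18.3573
V0=78.4174

The replicating-portfolio and risk-neutral prices coincide; use p* = (1.22−0.66)/(1.48−0.66) = 0.6829 for the latter.
Payoff layer (t=3): V(3,0)=14.1100, V(3,1)=139.5600, V(3,2)=90.1100, V(3,3)=229.8900
(2,0): S=58.8060. Δ = (V_up−V_dn)/(S_up−S_dn) = (139.5600−14.1100)/(87.0329−38.8120) = 2.6016. V = [p*·139.5600 + (1−p*)·14.1100]/1.22 = 81.7895. B = V − Δ·S = -71.1983.
(2,1): S=131.8680. Δ = (V_up−V_dn)/(S_up−S_dn) = (90.1100−139.5600)/(195.1646−87.0329) = -0.4573. V = [p*·90.1100 + (1−p*)·139.5600]/1.22 = 86.7125. B = V − Δ·S = 147.0174.
(2,2): S=295.7040. Δ = (V_up−V_dn)/(S_up−S_dn) = (229.8900−90.1100)/(437.6419−195.1646) = 0.5765. V = [p*·229.8900 + (1−p*)·90.1100]/1.22 = 152.1062. B = V − Δ·S = -18.3573.
(1,0): S=89.1000. Δ = (V_up−V_dn)/(S_up−S_dn) = (86.7125−81.7895)/(131.8680−58.8060) = 0.0674. V = [p*·86.7125 + (1−p*)·81.7895]/1.22 = 69.7964. B = V − Δ·S = 63.7927.
(1,1): S=199.8000. Δ = (V_up−V_dn)/(S_up−S_dn) = (152.1062−86.7125)/(295.7040−131.8680) = 0.3991. V = [p*·152.1062 + (1−p*)·86.7125]/1.22 = 107.6816. B = V − Δ·S = 27.9333.
(0,0): S=135.0000. Δ = (V_up−V_dn)/(S_up−S_dn) = (107.6816−69.7964)/(199.8000−89.1000) = 0.3422. V = [p*·107.6816 + (1−p*)·69.7964]/1.22 = 78.4174. B = V − Δ·S = 32.2158.
Self-financing check: at every node Δ·S+B equals the discounted successor values.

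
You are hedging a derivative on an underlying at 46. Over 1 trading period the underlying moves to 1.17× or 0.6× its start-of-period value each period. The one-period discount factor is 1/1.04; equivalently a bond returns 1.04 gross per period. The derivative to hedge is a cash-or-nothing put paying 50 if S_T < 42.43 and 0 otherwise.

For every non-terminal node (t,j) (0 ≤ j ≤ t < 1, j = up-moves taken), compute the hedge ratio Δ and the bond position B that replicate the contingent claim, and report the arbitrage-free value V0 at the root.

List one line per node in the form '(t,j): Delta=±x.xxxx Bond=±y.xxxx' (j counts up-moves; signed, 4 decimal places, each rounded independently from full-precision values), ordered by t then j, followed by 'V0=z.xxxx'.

The replicating-portfolio and risk-neutral prices coincide; use p* = (1.04−0.6)/(1.17−0.6) = 0.7719 for the latter.
At expiry t=1: V(1,0)=50.0000, V(1,1)=0.0000
  t=0,j=0: stock 46.0000 → up 53.8200 (V=0.0000), down 27.6000 (V=50.0000). Price 10.9649; hedge Δ=-1.9069, bond B=98.6842.
The time-0 hedge costs 10.9649, which is the no-arbitrage price.

(0,0): Delta=-1.9069 Bond=98.6842
V0=10.9649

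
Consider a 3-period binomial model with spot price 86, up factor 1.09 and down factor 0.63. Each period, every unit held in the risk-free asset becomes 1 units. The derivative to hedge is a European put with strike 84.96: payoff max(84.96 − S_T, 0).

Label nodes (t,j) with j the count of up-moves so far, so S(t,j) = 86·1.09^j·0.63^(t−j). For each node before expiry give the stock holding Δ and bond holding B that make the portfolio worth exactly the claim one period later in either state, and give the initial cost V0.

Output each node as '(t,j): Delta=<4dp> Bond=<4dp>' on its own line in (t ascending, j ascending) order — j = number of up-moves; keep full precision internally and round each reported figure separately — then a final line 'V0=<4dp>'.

Since d<R<u, set p* = (R−d)/(u−d) = 0.8043; price each node as the discounted p*-expectation of its children.
Terminal values V(3,·): V(3,0)=63.4560, V(3,1)=47.7546, V(3,2)=20.5887, V(3,3)=0.0000
Node (2,0) S=34.1334: V=(p*·47.7546+(1−p*)·63.4560)/1=50.8266; Δ=(47.7546−63.4560)/(37.2054−21.5040)=-1.0000; B=V−Δ·S=84.9600
Node (2,1) S=59.0562: V=(p*·20.5887+(1−p*)·47.7546)/1=25.9038; Δ=(20.5887−47.7546)/(64.3713−37.2054)=-1.0000; B=V−Δ·S=84.9600
Node (2,2) S=102.1766: V=(p*·0.0000+(1−p*)·20.5887)/1=4.0282; Δ=(0.0000−20.5887)/(111.3725−64.3713)=-0.4380; B=V−Δ·S=48.7864
Node (1,0) S=54.1800: V=(p*·25.9038+(1−p*)·50.8266)/1=30.7800; Δ=(25.9038−50.8266)/(59.0562−34.1334)=-1.0000; B=V−Δ·S=84.9600
Node (1,1) S=93.7400: V=(p*·4.0282+(1−p*)·25.9038)/1=8.3082; Δ=(4.0282−25.9038)/(102.1766−59.0562)=-0.5073; B=V−Δ·S=55.8638
Node (0,0) S=86.0000: V=(p*·8.3082+(1−p*)·30.7800)/1=12.7049; Δ=(8.3082−30.7800)/(93.7400−54.1800)=-0.5680; B=V−Δ·S=61.5565
Self-financing check: at every node Δ·S+B equals the discounted successor values.

(0,0): Delta=-0.5680 Bond=61.5565
(1,0): Delta=-1.0000 Bond=84.9600
(1,1): Delta=-0.5073 Bond=55.8638
(2,0): Delta=-1.0000 Bond=84.9600
(2,1): Delta=-1.0000 Bond=84.9600
(2,2): Delta=-0.4380 Bond=48.7864
V0=12.7049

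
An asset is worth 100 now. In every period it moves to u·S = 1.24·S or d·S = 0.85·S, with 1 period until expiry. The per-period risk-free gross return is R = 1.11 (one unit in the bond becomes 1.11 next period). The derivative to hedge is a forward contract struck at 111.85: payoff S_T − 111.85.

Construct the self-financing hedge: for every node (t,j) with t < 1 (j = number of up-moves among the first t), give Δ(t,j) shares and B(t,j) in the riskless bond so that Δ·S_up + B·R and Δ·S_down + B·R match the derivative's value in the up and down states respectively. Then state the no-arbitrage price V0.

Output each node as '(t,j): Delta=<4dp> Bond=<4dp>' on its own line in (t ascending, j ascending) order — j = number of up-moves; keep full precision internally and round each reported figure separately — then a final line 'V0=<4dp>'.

(0,0): Delta=1.0000 Bond=-100.7658
V0=-0.7658

No-arbitrage ⇒ martingale measure with p* = (R−d)/(u−d) = 0.6667.
Payoff layer (t=1): V(1,0)=-26.8500, V(1,1)=12.1500
Node (0,0) S=100.0000: V=(p*·12.1500+(1−p*)·-26.8500)/1.11=-0.7658; Δ=(12.1500−-26.8500)/(124.0000−85.0000)=1.0000; B=V−Δ·S=-100.7658
Each (Δ,B) replicates both successor values, so the strategy is self-financing and V0 is arbitrage-free.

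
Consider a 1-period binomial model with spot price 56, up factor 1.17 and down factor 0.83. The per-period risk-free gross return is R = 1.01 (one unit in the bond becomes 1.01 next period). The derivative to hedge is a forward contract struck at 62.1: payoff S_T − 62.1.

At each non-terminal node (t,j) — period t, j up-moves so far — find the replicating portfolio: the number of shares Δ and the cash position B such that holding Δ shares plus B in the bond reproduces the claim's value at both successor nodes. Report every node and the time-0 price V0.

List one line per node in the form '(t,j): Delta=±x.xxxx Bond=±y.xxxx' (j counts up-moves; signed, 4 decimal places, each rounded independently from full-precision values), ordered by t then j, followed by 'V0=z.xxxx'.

The replicating-portfolio and risk-neutral prices coincide; use p* = (1.01−0.83)/(1.17−0.83) = 0.5294 for the latter.
Terminal payoffs: V(1,0)=-15.6200, V(1,1)=3.4200
  t=0,j=0: stock 56.0000 → up 65.5200 (V=3.4200), down 46.4800 (V=-15.6200). Price -5.4851; hedge Δ=1.0000, bond B=-61.4851.
Root portfolio cost Δ·56+B reproduces V0=-5.4851.

(0,0): Delta=1.0000 Bond=-61.4851
V0=-5.4851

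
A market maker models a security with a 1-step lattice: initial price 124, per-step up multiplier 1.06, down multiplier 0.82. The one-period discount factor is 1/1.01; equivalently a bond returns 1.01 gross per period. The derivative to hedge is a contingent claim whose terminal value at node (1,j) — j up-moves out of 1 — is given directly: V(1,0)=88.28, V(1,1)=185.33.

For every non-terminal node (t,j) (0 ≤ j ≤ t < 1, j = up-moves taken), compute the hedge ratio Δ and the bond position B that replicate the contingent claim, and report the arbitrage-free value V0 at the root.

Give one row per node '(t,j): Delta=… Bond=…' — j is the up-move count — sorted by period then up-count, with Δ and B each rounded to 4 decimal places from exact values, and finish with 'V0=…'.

(0,0): Delta=3.2611 Bond=-240.8985
V0=163.4765

Risk-neutral probability p* = (R−d)/(u−d) = (1.01−0.82)/(1.06−0.82) = 0.7917.
Payoff layer (t=1): V(1,0)=88.2800, V(1,1)=185.3300
(0,0): S=124.0000. Δ = (V_up−V_dn)/(S_up−S_dn) = (185.3300−88.2800)/(131.4400−101.6800) = 3.2611. V = [p*·185.3300 + (1−p*)·88.2800]/1.01 = 163.4765. B = V − Δ·S = -240.8985.
Each (Δ,B) replicates both successor values, so the strategy is self-financing and V0 is arbitrage-free.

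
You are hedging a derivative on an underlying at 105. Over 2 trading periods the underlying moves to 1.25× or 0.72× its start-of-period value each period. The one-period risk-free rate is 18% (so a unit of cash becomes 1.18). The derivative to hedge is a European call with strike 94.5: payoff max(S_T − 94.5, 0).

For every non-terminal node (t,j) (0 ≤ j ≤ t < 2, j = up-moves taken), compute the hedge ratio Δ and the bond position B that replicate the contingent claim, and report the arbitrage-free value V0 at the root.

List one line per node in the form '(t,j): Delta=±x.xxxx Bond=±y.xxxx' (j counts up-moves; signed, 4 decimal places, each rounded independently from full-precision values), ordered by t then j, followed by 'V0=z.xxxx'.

(0,0): Delta=0.9194 Bond=-58.9047
(1,0): Delta=0.0000 Bond=0.0000
(1,1): Delta=1.0000 Bond=-80.0847
V0=37.6335

Since d<R<u, set p* = (R−d)/(u−d) = 0.8679; price each node as the discounted p*-expectation of its children.
Terminal payoffs: V(2,0)=0.0000, V(2,1)=0.0000, V(2,2)=69.5625
  t=1,j=0: stock 75.6000 → up 94.5000 (V=0.0000), down 54.4320 (V=0.0000). Price 0.0000; hedge Δ=0.0000, bond B=0.0000.
  t=1,j=1: stock 131.2500 → up 164.0625 (V=69.5625), down 94.5000 (V=0.0000). Price 51.1653; hedge Δ=1.0000, bond B=-80.0847.
  t=0,j=0: stock 105.0000 → up 131.2500 (V=51.1653), down 75.6000 (V=0.0000). Price 37.6335; hedge Δ=0.9194, bond B=-58.9047.
Each (Δ,B) replicates both successor values, so the strategy is self-financing and V0 is arbitrage-free.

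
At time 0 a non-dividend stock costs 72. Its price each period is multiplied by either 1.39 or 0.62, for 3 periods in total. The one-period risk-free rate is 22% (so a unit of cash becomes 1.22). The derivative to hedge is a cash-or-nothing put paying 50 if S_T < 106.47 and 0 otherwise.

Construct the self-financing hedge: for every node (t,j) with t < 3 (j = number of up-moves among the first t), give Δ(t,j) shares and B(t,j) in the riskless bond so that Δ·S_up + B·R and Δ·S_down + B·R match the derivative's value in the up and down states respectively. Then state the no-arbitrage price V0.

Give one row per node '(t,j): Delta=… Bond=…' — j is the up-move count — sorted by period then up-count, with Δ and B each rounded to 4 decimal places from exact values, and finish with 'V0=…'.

The replicating-portfolio and risk-neutral prices coincide; use p* = (1.22−0.62)/(1.39−0.62) = 0.7792 for the latter.
At expiry t=3: V(3,0)=50.0000, V(3,1)=50.0000, V(3,2)=50.0000, V(3,3)=0.0000
Node (2,0) S=27.6768: V=(p*·50.0000+(1−p*)·50.0000)/1.22=40.9836; Δ=(50.0000−50.0000)/(38.4708−17.1596)=0.0000; B=V−Δ·S=40.9836
Node (2,1) S=62.0496: V=(p*·50.0000+(1−p*)·50.0000)/1.22=40.9836; Δ=(50.0000−50.0000)/(86.2489−38.4708)=0.0000; B=V−Δ·S=40.9836
Node (2,2) S=139.1112: V=(p*·0.0000+(1−p*)·50.0000)/1.22=9.0483; Δ=(0.0000−50.0000)/(193.3646−86.2489)=-0.4668; B=V−Δ·S=73.9834
Node (1,0) S=44.6400: V=(p*·40.9836+(1−p*)·40.9836)/1.22=33.5931; Δ=(40.9836−40.9836)/(62.0496−27.6768)=0.0000; B=V−Δ·S=33.5931
Node (1,1) S=100.0800: V=(p*·9.0483+(1−p*)·40.9836)/1.22=13.1959; Δ=(9.0483−40.9836)/(139.1112−62.0496)=-0.4144; B=V−Δ·S=54.6703
Node (0,0) S=72.0000: V=(p*·13.1959+(1−p*)·33.5931)/1.22=14.5075; Δ=(13.1959−33.5931)/(100.0800−44.6400)=-0.3679; B=V−Δ·S=40.9974
The time-0 hedge costs 14.5075, which is the no-arbitrage price.

(0,0): Delta=-0.3679 Bond=40.9974
(1,0): Delta=0.0000 Bond=33.5931
(1,1): Delta=-0.4144 Bond=54.6703
(2,0): Delta=0.0000 Bond=40.9836
(2,1): Delta=0.0000 Bond=40.9836
(2,2): Delta=-0.4668 Bond=73.9834
V0=14.5075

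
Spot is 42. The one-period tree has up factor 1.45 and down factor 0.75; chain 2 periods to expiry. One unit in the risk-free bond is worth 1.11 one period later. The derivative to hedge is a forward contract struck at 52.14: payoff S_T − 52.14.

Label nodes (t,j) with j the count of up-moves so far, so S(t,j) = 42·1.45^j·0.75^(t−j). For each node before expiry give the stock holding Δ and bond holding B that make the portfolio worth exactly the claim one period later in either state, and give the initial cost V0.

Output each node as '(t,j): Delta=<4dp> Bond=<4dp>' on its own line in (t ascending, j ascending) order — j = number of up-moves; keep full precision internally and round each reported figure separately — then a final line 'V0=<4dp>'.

Since d<R<u, set p* = (R−d)/(u−d) = 0.5143; price each node as the discounted p*-expectation of its children.
Payoff layer (t=2): V(2,0)=-28.5150, V(2,1)=-6.4650, V(2,2)=36.1650
(1,0): S=31.5000. Δ = (V_up−V_dn)/(S_up−S_dn) = (-6.4650−-28.5150)/(45.6750−23.6250) = 1.0000. V = [p*·-6.4650 + (1−p*)·-28.5150]/1.11 = -15.4730. B = V − Δ·S = -46.9730.
(1,1): S=60.9000. Δ = (V_up−V_dn)/(S_up−S_dn) = (36.1650−-6.4650)/(88.3050−45.6750) = 1.0000. V = [p*·36.1650 + (1−p*)·-6.4650]/1.11 = 13.9270. B = V − Δ·S = -46.9730.
(0,0): S=42.0000. Δ = (V_up−V_dn)/(S_up−S_dn) = (13.9270−-15.4730)/(60.9000−31.5000) = 1.0000. V = [p*·13.9270 + (1−p*)·-15.4730]/1.11 = -0.3180. B = V − Δ·S = -42.3180.
The time-0 hedge costs -0.3180, which is the no-arbitrage price.

(0,0): Delta=1.0000 Bond=-42.3180
(1,0): Delta=1.0000 Bond=-46.9730
(1,1): Delta=1.0000 Bond=-46.9730
V0=-0.3180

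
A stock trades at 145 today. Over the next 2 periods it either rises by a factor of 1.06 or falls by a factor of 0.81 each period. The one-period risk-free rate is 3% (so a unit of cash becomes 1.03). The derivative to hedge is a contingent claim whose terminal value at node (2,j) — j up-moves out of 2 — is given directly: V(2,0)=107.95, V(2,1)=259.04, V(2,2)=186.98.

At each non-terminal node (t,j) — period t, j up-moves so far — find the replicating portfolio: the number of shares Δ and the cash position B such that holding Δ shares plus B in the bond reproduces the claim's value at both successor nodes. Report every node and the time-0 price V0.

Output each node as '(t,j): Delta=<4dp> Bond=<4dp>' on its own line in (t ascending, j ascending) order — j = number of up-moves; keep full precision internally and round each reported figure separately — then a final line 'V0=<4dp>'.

No-arbitrage ⇒ martingale measure with p* = (R−d)/(u−d) = 0.8800.
Terminal values V(2,·): V(2,0)=107.9500, V(2,1)=259.0400, V(2,2)=186.9800
Node (1,0) S=117.4500: V=(p*·259.0400+(1−p*)·107.9500)/1.03=233.8924; Δ=(259.0400−107.9500)/(124.4970−95.1345)=5.1457; B=V−Δ·S=-370.4676
Node (1,1) S=153.7000: V=(p*·186.9800+(1−p*)·259.0400)/1.03=189.9293; Δ=(186.9800−259.0400)/(162.9220−124.4970)=-1.8753; B=V−Δ·S=478.1693
Node (0,0) S=145.0000: V=(p*·189.9293+(1−p*)·233.8924)/1.03=189.5193; Δ=(189.9293−233.8924)/(153.7000−117.4500)=-1.2128; B=V−Δ·S=365.3717
The time-0 hedge costs 189.5193, which is the no-arbitrage price.

(0,0): Delta=-1.2128 Bond=365.3717
(1,0): Delta=5.1457 Bond=-370.4676
(1,1): Delta=-1.8753 Bond=478.1693
V0=189.5193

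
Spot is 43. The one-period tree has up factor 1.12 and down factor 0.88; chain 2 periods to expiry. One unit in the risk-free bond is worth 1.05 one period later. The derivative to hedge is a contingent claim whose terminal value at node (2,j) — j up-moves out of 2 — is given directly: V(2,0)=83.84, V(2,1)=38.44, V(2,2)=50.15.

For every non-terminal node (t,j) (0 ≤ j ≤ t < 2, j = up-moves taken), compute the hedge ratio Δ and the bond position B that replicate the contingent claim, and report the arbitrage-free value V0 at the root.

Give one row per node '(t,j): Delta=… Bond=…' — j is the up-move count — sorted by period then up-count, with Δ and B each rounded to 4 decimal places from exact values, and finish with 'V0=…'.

(0,0): Delta=-0.4565 Bond=63.3297
(1,0): Delta=-4.9991 Bond=238.3873
(1,1): Delta=1.0131 Bond=-4.2825
V0=43.6984

Risk-neutral probability p* = (R−d)/(u−d) = (1.05−0.88)/(1.12−0.88) = 0.7083.
Terminal payoffs: V(2,0)=83.8400, V(2,1)=38.4400, V(2,2)=50.1500
  t=1,j=0: stock 37.8400 → up 42.3808 (V=38.4400), down 33.2992 (V=83.8400). Price 49.2206; hedge Δ=-4.9991, bond B=238.3873.
  t=1,j=1: stock 48.1600 → up 53.9392 (V=50.1500), down 42.3808 (V=38.4400). Price 44.5091; hedge Δ=1.0131, bond B=-4.2825.
  t=0,j=0: stock 43.0000 → up 48.1600 (V=44.5091), down 37.8400 (V=49.2206). Price 43.6984; hedge Δ=-0.4565, bond B=63.3297.
Check: Δ(0,0)·S0 + B(0,0) = 43.6984 = V0.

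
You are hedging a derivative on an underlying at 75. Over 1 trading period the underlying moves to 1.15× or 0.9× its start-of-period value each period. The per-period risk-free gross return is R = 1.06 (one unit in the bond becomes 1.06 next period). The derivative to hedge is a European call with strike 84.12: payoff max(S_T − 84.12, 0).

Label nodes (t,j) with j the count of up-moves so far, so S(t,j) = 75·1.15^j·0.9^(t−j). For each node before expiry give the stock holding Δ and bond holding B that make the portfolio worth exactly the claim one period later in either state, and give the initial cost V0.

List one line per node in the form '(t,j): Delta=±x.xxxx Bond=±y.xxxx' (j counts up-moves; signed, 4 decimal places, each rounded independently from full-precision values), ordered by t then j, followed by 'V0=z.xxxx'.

No-arbitrage ⇒ martingale measure with p* = (R−d)/(u−d) = 0.6400.
Terminal values V(1,·): V(1,0)=0.0000, V(1,1)=2.1300
(0,0): S=75.0000. Δ = (V_up−V_dn)/(S_up−S_dn) = (2.1300−0.0000)/(86.2500−67.5000) = 0.1136. V = [p*·2.1300 + (1−p*)·0.0000]/1.06 = 1.2860. B = V − Δ·S = -7.2340.
Root portfolio cost Δ·75+B reproduces V0=1.2860.

(0,0): Delta=0.1136 Bond=-7.2340
V0=1.2860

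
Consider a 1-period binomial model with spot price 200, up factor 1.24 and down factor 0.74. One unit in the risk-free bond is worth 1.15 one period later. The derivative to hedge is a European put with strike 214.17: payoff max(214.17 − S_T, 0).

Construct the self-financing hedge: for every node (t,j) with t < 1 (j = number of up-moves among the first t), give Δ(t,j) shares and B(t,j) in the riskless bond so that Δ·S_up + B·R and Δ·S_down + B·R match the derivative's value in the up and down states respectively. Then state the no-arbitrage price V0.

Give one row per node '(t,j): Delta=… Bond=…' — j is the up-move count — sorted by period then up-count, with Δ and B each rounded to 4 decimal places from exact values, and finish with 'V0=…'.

(0,0): Delta=-0.6617 Bond=142.6970
V0=10.3570

The replicating-portfolio and risk-neutral prices coincide; use p* = (1.15−0.74)/(1.24−0.74) = 0.8200 for the latter.
Payoff layer (t=1): V(1,0)=66.1700, V(1,1)=0.0000
Node (0,0) S=200.0000: V=(p*·0.0000+(1−p*)·66.1700)/1.15=10.3570; Δ=(0.0000−66.1700)/(248.0000−148.0000)=-0.6617; B=V−Δ·S=142.6970
Each (Δ,B) replicates both successor values, so the strategy is self-financing and V0 is arbitrage-free.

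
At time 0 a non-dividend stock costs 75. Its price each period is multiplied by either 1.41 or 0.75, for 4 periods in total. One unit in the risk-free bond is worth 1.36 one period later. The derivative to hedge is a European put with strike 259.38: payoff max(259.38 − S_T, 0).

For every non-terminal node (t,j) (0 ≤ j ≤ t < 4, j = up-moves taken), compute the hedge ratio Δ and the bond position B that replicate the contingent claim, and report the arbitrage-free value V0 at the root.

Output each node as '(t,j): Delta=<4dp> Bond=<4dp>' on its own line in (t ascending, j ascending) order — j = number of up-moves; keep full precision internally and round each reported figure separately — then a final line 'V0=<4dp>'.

Since d<R<u, set p* = (R−d)/(u−d) = 0.9242; price each node as the discounted p*-expectation of its children.
At expiry t=4: V(4,0)=235.6495, V(4,1)=214.7667, V(4,2)=175.5070, V(4,3)=101.6988, V(4,4)=0.0000
(3,0): S=31.6406. Δ = (V_up−V_dn)/(S_up−S_dn) = (214.7667−235.6495)/(44.6133−23.7305) = -1.0000. V = [p*·214.7667 + (1−p*)·235.6495]/1.36 = 159.0800. B = V − Δ·S = 190.7206.
(3,1): S=59.4844. Δ = (V_up−V_dn)/(S_up−S_dn) = (175.5070−214.7667)/(83.8730−44.6133) = -1.0000. V = [p*·175.5070 + (1−p*)·214.7667]/1.36 = 131.2362. B = V − Δ·S = 190.7206.
(3,2): S=111.8306. Δ = (V_up−V_dn)/(S_up−S_dn) = (101.6988−175.5070)/(157.6812−83.8730) = -1.0000. V = [p*·101.6988 + (1−p*)·175.5070]/1.36 = 78.8900. B = V − Δ·S = 190.7206.
(3,3): S=210.2416. Δ = (V_up−V_dn)/(S_up−S_dn) = (0.0000−101.6988)/(296.4406−157.6812) = -0.7329. V = [p*·0.0000 + (1−p*)·101.6988]/1.36 = 5.6650. B = V − Δ·S = 159.7542.
(2,0): S=42.1875. Δ = (V_up−V_dn)/(S_up−S_dn) = (131.2362−159.0800)/(59.4844−31.6406) = -1.0000. V = [p*·131.2362 + (1−p*)·159.0800]/1.36 = 98.0482. B = V − Δ·S = 140.2357.
(2,1): S=79.3125. Δ = (V_up−V_dn)/(S_up−S_dn) = (78.8900−131.2362)/(111.8306−59.4844) = -1.0000. V = [p*·78.8900 + (1−p*)·131.2362]/1.36 = 60.9232. B = V − Δ·S = 140.2357.
(2,2): S=149.1075. Δ = (V_up−V_dn)/(S_up−S_dn) = (5.6650−78.8900)/(210.2416−111.8306) = -0.7441. V = [p*·5.6650 + (1−p*)·78.8900]/1.36 = 8.2444. B = V − Δ·S = 119.1913.
(1,0): S=56.2500. Δ = (V_up−V_dn)/(S_up−S_dn) = (60.9232−98.0482)/(79.3125−42.1875) = -1.0000. V = [p*·60.9232 + (1−p*)·98.0482]/1.36 = 46.8645. B = V − Δ·S = 103.1145.
(1,1): S=105.7500. Δ = (V_up−V_dn)/(S_up−S_dn) = (8.2444−60.9232)/(149.1075−79.3125) = -0.7548. V = [p*·8.2444 + (1−p*)·60.9232]/1.36 = 8.9965. B = V − Δ·S = 88.8129.
(0,0): S=75.0000. Δ = (V_up−V_dn)/(S_up−S_dn) = (8.9965−46.8645)/(105.7500−56.2500) = -0.7650. V = [p*·8.9965 + (1−p*)·46.8645]/1.36 = 8.7245. B = V − Δ·S = 66.1003.
Check: Δ(0,0)·S0 + B(0,0) = 8.7245 = V0.

(0,0): Delta=-0.7650 Bond=66.1003
(1,0): Delta=-1.0000 Bond=103.1145
(1,1): Delta=-0.7548 Bond=88.8129
(2,0): Delta=-1.0000 Bond=140.2357
(2,1): Delta=-1.0000 Bond=140.2357
(2,2): Delta=-0.7441 Bond=119.1913
(3,0): Delta=-1.0000 Bond=190.7206
(3,1): Delta=-1.0000 Bond=190.7206
(3,2): Delta=-1.0000 Bond=190.7206
(3,3): Delta=-0.7329 Bond=159.7542
V0=8.7245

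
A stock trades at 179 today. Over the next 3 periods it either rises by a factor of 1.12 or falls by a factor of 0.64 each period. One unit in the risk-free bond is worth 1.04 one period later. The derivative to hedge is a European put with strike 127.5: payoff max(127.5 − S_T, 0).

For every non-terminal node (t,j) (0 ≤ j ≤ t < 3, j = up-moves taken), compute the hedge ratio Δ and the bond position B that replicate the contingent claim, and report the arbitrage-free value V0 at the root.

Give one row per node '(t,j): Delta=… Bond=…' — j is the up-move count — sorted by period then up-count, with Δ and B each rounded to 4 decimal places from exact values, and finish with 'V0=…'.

(0,0): Delta=-0.1462 Bond=29.2985
(1,0): Delta=-0.7639 Bond=101.2347
(1,1): Delta=-0.0756 Bond=16.3176
(2,0): Delta=-1.0000 Bond=122.5962
(2,1): Delta=-0.7369 Bond=101.8217
(2,2): Delta=0.0000 Bond=0.0000
V0=3.1334

The replicating-portfolio and risk-neutral prices coincide; use p* = (1.04−0.64)/(1.12−0.64) = 0.8333 for the latter.
Terminal values V(3,·): V(3,0)=80.5762, V(3,1)=45.3834, V(3,2)=0.0000, V(3,3)=0.0000
  t=2,j=0: stock 73.3184 → up 82.1166 (V=45.3834), down 46.9238 (V=80.5762). Price 49.2778; hedge Δ=-1.0000, bond B=122.5962.
  t=2,j=1: stock 128.3072 → up 143.7041 (V=0.0000), down 82.1166 (V=45.3834). Price 7.2730; hedge Δ=-0.7369, bond B=101.8217.
  t=2,j=2: stock 224.5376 → up 251.4821 (V=0.0000), down 143.7041 (V=0.0000). Price 0.0000; hedge Δ=0.0000, bond B=0.0000.
  t=1,j=0: stock 114.5600 → up 128.3072 (V=7.2730), down 73.3184 (V=49.2778). Price 13.7248; hedge Δ=-0.7639, bond B=101.2347.
  t=1,j=1: stock 200.4800 → up 224.5376 (V=0.0000), down 128.3072 (V=7.2730). Price 1.1655; hedge Δ=-0.0756, bond B=16.3176.
  t=0,j=0: stock 179.0000 → up 200.4800 (V=1.1655), down 114.5600 (V=13.7248). Price 3.1334; hedge Δ=-0.1462, bond B=29.2985.
Each (Δ,B) replicates both successor values, so the strategy is self-financing and V0 is arbitrage-free.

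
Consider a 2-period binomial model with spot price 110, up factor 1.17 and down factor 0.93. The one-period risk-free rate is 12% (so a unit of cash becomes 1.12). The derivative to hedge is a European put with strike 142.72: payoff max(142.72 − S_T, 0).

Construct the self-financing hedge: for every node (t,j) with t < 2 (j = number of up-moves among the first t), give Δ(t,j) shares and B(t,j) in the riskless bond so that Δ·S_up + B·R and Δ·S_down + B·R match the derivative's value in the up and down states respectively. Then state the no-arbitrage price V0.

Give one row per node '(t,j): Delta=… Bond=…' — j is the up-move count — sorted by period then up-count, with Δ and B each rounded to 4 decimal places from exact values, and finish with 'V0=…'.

No-arbitrage ⇒ martingale measure with p* = (R−d)/(u−d) = 0.7917.
Terminal payoffs: V(2,0)=47.5810, V(2,1)=23.0290, V(2,2)=0.0000
  t=1,j=0: stock 102.3000 → up 119.6910 (V=23.0290), down 95.1390 (V=47.5810). Price 25.1286; hedge Δ=-1.0000, bond B=127.4286.
  t=1,j=1: stock 128.7000 → up 150.5790 (V=0.0000), down 119.6910 (V=23.0290). Price 4.2837; hedge Δ=-0.7456, bond B=100.2378.
  t=0,j=0: stock 110.0000 → up 128.7000 (V=4.2837), down 102.3000 (V=25.1286). Price 7.7021; hedge Δ=-0.7896, bond B=94.5559.
The time-0 hedge costs 7.7021, which is the no-arbitrage price.

(0,0): Delta=-0.7896 Bond=94.5559
(1,0): Delta=-1.0000 Bond=127.4286
(1,1): Delta=-0.7456 Bond=100.2378
V0=7.7021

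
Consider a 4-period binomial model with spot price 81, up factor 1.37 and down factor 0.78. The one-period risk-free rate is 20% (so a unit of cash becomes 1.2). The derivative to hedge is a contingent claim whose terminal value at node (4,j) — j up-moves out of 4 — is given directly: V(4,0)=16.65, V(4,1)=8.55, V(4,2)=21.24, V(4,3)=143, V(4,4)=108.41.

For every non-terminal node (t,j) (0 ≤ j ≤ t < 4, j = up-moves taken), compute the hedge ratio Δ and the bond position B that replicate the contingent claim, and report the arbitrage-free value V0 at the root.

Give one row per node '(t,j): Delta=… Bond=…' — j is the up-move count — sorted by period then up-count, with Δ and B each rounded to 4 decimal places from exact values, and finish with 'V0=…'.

(0,0): Delta=0.5197 Bond=2.9273
(1,0): Delta=1.2339 Bond=-41.6158
(1,1): Delta=0.3551 Bond=21.7791
(2,0): Delta=0.1920 Bond=1.4074
(2,1): Delta=1.4741 Bond=-70.7221
(2,2): Delta=0.0972 Bond=65.3390
(3,0): Delta=-0.3572 Bond=22.7987
(3,1): Delta=0.3186 Bond=-6.8555
(3,2): Delta=1.7403 Bond=-116.4424
(3,3): Delta=-0.2815 Bond=157.2743
V0=45.0196

Since d<R<u, set p* = (R−d)/(u−d) = 0.7119; price each node as the discounted p*-expectation of its children.
Terminal values V(4,·): V(4,0)=16.6500, V(4,1)=8.5500, V(4,2)=21.2400, V(4,3)=143.0000, V(4,4)=108.4100
  t=3,j=0: stock 38.4387 → up 52.6610 (V=8.5500), down 29.9822 (V=16.6500). Price 9.0699; hedge Δ=-0.3572, bond B=22.7987.
  t=3,j=1: stock 67.5141 → up 92.4944 (V=21.2400), down 52.6610 (V=8.5500). Price 14.6530; hedge Δ=0.3186, bond B=-6.8555.
  t=3,j=2: stock 118.5825 → up 162.4581 (V=143.0000), down 92.4944 (V=21.2400). Price 89.9305; hedge Δ=1.7403, bond B=-116.4424.
  t=3,j=3: stock 208.2796 → up 285.3430 (V=108.4100), down 162.4581 (V=143.0000). Price 98.6472; hedge Δ=-0.2815, bond B=157.2743.
  t=2,j=0: stock 49.2804 → up 67.5141 (V=14.6530), down 38.4387 (V=9.0699). Price 10.8702; hedge Δ=0.1920, bond B=1.4074.
  t=2,j=1: stock 86.5566 → up 118.5825 (V=89.9305), down 67.5141 (V=14.6530). Price 56.8670; hedge Δ=1.4741, bond B=-70.7221.
  t=2,j=2: stock 152.0289 → up 208.2796 (V=98.6472), down 118.5825 (V=89.9305). Price 80.1130; hedge Δ=0.0972, bond B=65.3390.
  t=1,j=0: stock 63.1800 → up 86.5566 (V=56.8670), down 49.2804 (V=10.8702). Price 36.3447; hedge Δ=1.2339, bond B=-41.6158.
  t=1,j=1: stock 110.9700 → up 152.0289 (V=80.1130), down 86.5566 (V=56.8670). Price 61.1792; hedge Δ=0.3551, bond B=21.7791.
  t=0,j=0: stock 81.0000 → up 110.9700 (V=61.1792), down 63.1800 (V=36.3447). Price 45.0196; hedge Δ=0.5197, bond B=2.9273.
Self-financing check: at every node Δ·S+B equals the discounted successor values.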